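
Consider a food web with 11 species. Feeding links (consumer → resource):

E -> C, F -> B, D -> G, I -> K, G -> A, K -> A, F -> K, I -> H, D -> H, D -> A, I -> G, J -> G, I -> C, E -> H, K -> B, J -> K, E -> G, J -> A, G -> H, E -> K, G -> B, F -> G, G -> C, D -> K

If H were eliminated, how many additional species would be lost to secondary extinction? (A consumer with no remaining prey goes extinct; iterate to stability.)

0

Remove H.
Every predator of it retains at least one other prey: G still has A, B, C; E still has C, G, K; I still has C, G, K; D still has A, G, K.
No consumer loses all prey, so no secondary extinctions occur.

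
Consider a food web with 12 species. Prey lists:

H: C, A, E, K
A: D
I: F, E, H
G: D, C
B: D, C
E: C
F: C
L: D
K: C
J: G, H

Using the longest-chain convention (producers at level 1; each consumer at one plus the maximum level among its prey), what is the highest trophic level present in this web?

Producers (level 1): D, C.
D → A → H → J gives J level 4.
No species has a prey at level 4, so no species reaches level 5.

4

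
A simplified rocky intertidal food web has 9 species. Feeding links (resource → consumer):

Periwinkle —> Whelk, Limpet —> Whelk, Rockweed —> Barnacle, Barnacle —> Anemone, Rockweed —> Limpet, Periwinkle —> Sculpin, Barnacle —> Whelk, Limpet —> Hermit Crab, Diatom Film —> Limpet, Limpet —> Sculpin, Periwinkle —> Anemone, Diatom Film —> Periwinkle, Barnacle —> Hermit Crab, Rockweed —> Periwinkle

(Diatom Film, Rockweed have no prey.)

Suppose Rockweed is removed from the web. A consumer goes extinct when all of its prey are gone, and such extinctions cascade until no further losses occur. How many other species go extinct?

1

Remove Rockweed.
Round 1: Barnacle (all prey gone) → extinct.
No further losses. Total secondary extinctions: 1.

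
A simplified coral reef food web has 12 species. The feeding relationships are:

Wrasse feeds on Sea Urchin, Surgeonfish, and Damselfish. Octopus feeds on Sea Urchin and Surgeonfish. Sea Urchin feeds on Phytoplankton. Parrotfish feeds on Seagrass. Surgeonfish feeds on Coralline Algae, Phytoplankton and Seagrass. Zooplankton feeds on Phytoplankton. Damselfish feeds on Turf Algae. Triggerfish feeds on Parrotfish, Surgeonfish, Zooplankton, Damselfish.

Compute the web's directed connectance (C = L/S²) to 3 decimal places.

C = 0.111

The web has S = 12 species and L = 16 feeding links.
C = L / S² = 16 / 144 = 0.1111 ≈ 0.111.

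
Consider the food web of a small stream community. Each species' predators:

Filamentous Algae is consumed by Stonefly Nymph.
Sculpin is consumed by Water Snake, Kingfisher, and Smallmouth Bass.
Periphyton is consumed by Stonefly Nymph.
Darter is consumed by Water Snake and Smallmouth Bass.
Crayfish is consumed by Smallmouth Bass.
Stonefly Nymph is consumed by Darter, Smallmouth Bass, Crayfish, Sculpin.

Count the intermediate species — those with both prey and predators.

Intermediate species (has both prey and predators): Stonefly Nymph, Sculpin, Crayfish, Darter.
Count: 4.

4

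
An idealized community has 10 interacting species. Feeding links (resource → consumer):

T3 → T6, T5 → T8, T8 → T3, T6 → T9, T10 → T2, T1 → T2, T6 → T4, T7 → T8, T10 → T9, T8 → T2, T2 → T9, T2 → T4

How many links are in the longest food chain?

4 links

One longest chain: T5 → T8 → T3 → T6 → T4.
It has 5 species and 4 links.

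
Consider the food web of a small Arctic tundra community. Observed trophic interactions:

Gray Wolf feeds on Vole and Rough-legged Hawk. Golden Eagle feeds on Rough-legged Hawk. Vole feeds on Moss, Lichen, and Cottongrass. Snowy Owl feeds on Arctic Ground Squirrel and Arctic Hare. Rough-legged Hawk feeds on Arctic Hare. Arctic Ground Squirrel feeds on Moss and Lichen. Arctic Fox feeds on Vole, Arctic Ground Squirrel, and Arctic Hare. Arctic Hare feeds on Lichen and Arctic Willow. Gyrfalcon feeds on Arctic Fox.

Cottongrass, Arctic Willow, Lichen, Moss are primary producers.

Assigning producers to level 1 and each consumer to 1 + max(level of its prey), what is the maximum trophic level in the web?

Producers (level 1): Cottongrass, Arctic Willow, Lichen, Moss.
Lichen → Arctic Ground Squirrel → Arctic Fox → Gyrfalcon gives Gyrfalcon level 4.
No species has a prey at level 4, so no species reaches level 5.

4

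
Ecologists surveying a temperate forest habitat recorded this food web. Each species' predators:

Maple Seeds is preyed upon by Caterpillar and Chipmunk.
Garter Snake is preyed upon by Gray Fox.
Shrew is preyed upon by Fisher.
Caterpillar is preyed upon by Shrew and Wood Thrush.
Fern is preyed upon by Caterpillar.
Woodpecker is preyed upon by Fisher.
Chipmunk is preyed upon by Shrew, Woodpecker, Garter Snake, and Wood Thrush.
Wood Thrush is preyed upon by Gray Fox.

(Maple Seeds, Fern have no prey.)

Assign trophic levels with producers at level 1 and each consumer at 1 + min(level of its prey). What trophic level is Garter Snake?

Maple Seeds is a producer → level 1.
Chipmunk eats Maple Seeds → level 2.
Garter Snake eats Chipmunk → level 3.
No prey of Garter Snake is below level 2, so 3 is the minimum.

Trophic level 3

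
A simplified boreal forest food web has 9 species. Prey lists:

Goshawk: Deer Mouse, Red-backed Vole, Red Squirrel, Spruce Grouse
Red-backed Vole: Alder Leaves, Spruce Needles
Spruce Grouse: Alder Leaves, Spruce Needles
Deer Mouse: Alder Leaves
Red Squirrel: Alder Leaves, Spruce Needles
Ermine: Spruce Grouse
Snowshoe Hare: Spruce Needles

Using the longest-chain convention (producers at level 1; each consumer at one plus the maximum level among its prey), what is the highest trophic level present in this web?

Producers (level 1): Alder Leaves, Spruce Needles.
Alder Leaves → Deer Mouse → Goshawk gives Goshawk level 3.
No species has a prey at level 3, so no species reaches level 4.

3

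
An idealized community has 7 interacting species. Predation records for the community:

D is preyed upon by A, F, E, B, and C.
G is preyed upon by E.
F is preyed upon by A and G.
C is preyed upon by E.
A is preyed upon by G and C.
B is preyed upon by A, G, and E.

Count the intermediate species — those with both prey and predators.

Intermediate species (has both prey and predators): F, B, A, C, G.
Count: 5.

5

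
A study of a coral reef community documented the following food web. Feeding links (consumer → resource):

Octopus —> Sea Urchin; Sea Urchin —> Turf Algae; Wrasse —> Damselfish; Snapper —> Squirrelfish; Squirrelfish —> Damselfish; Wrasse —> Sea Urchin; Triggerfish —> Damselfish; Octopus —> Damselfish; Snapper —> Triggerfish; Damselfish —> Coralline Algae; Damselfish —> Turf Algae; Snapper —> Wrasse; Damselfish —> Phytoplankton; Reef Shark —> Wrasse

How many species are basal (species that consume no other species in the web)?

Basal species (no prey listed): Turf Algae, Phytoplankton, Coralline Algae.
Count: 3.

3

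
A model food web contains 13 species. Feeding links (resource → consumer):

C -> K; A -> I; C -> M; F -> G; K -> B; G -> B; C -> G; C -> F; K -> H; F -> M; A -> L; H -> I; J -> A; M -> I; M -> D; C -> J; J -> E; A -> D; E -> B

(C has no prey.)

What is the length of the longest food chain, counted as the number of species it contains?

4 species

One longest chain: C → J → A → L.
It has 4 species and 3 links.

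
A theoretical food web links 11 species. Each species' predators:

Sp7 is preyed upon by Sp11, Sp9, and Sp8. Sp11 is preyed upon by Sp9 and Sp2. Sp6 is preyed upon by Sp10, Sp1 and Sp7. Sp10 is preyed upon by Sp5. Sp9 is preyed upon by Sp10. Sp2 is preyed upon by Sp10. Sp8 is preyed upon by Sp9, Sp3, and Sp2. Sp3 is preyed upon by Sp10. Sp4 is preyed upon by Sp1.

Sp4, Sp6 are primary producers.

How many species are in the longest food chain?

6 species

One longest chain: Sp6 → Sp7 → Sp8 → Sp3 → Sp10 → Sp5.
It has 6 species and 5 links.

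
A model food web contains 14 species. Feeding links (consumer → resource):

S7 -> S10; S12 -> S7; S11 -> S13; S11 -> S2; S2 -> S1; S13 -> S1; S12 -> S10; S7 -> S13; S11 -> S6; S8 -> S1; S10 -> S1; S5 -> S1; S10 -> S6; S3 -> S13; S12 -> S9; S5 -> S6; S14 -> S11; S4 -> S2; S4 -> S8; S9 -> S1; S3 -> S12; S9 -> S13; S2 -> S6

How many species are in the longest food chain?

5 species

One longest chain: S1 → S13 → S7 → S12 → S3.
It has 5 species and 4 links.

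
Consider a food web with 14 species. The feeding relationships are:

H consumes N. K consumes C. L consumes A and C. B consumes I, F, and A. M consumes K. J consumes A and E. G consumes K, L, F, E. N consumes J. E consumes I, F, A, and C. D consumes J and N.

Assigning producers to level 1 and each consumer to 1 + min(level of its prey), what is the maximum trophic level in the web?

4

Producers (level 1): C, A, F, I.
Following each consumer down to its lowest-level prey: A → J → N → H (levels 1 through 4).
All prey of H (N 3) are at level 3 or above, so H is at level 1 + 3 = 4.
Every consumer has at least one prey at level 3 or below, so none exceeds level 4.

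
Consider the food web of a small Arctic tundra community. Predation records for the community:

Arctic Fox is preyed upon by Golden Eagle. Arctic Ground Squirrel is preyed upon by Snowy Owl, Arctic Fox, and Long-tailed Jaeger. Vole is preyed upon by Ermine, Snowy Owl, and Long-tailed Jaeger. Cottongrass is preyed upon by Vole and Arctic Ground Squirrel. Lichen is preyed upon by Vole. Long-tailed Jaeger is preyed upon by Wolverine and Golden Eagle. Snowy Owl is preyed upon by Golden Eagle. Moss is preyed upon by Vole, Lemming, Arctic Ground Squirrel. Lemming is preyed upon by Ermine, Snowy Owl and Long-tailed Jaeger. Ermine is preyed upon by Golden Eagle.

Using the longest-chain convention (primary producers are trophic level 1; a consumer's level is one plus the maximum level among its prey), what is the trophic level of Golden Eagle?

Moss is a producer → level 1.
Arctic Ground Squirrel eats Moss (level 1); other prey at levels: Cottongrass 1 → level 2.
Arctic Fox eats Arctic Ground Squirrel → level 3.
Golden Eagle eats Arctic Fox (level 3); other prey at levels: Long-tailed Jaeger 3, Ermine 3, Snowy Owl 3 → level 4.

Trophic level 4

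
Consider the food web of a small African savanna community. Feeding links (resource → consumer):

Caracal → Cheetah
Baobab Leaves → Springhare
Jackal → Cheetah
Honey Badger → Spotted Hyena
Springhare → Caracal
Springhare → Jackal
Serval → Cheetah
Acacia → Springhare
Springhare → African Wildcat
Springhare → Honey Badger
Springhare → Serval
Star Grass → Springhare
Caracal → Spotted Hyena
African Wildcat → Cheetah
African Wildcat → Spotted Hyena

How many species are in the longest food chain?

4 species

One longest chain: Star Grass → Springhare → Jackal → Cheetah.
It has 4 species and 3 links.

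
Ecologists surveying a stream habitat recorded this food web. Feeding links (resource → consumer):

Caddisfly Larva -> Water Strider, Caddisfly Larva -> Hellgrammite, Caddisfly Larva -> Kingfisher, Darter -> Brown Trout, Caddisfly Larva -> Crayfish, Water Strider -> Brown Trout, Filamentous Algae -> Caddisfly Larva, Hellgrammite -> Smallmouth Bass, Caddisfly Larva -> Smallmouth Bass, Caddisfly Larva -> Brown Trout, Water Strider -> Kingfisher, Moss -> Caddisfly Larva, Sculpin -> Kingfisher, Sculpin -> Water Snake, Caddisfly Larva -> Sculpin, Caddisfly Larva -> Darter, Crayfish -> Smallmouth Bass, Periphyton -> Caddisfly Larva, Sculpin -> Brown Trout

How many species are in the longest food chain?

4 species

One longest chain: Filamentous Algae → Caddisfly Larva → Crayfish → Smallmouth Bass.
It has 4 species and 3 links.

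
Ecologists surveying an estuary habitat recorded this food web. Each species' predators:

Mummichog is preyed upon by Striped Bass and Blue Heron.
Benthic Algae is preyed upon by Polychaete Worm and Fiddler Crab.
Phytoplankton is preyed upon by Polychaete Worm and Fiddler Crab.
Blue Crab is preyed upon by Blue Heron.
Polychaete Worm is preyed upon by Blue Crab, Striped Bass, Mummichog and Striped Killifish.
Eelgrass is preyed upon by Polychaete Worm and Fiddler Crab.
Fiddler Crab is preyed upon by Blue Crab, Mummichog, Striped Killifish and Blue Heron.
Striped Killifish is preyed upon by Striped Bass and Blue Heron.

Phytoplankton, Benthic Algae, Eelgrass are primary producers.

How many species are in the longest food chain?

One longest chain: Phytoplankton → Fiddler Crab → Striped Killifish → Striped Bass.
It has 4 species and 3 links.

4 species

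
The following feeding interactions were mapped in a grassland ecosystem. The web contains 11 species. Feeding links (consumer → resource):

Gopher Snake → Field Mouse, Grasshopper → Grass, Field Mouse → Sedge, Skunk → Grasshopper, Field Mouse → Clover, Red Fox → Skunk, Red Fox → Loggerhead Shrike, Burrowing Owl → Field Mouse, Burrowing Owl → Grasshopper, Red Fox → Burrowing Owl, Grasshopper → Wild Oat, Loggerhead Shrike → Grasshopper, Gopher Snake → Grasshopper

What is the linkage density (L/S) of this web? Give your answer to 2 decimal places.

There are L = 13 links among S = 11 species.
L/S = 13/11 = 1.1818 ≈ 1.18.

L/S = 1.18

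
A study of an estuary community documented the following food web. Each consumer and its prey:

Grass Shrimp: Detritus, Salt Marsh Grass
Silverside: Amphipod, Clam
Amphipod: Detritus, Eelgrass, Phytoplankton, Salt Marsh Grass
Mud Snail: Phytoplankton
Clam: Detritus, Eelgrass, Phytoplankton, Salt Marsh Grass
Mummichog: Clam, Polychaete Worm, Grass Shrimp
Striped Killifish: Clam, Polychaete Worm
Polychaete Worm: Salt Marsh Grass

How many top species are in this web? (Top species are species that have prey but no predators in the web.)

Top species (has prey, but nothing eats it): Mud Snail, Mummichog, Silverside, Striped Killifish.
Count: 4.

4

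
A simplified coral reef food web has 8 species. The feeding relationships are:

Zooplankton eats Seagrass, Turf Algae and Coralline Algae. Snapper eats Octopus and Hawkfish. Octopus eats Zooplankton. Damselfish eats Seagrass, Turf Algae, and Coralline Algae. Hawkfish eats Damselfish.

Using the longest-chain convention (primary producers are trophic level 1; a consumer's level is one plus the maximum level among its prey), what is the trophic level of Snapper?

Turf Algae is a producer → level 1.
Zooplankton eats Turf Algae (level 1); other prey at levels: Coralline Algae 1, Seagrass 1 → level 2.
Octopus eats Zooplankton → level 3.
Snapper eats Octopus (level 3); other prey at levels: Hawkfish 3 → level 4.

Trophic level 4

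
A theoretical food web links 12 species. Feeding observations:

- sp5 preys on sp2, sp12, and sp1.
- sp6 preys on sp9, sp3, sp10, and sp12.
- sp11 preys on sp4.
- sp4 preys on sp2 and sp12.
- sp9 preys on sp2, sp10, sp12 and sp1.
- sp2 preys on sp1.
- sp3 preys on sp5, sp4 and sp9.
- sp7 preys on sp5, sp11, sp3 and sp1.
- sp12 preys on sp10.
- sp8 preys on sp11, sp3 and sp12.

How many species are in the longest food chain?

One longest chain: sp10 → sp12 → sp5 → sp3 → sp6.
It has 5 species and 4 links.

5 species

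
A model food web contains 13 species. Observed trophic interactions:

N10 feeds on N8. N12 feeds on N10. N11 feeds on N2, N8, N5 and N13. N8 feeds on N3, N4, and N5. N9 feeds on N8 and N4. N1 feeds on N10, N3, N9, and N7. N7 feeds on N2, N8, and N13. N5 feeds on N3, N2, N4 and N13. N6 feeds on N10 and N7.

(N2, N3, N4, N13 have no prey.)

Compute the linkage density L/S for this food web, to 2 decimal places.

L/S = 1.85

There are L = 24 links among S = 13 species.
L/S = 24/13 = 1.8462 ≈ 1.85.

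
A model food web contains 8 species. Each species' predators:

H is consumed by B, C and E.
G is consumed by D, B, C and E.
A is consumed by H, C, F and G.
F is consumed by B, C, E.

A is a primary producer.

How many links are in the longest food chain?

2 links

One longest chain: A → H → B.
It has 3 species and 2 links.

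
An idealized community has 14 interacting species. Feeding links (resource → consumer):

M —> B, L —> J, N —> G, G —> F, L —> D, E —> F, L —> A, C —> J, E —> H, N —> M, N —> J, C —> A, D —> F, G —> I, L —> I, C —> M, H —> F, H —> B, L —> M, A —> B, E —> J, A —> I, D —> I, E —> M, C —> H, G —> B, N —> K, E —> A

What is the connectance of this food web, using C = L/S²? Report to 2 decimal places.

C = 0.14

The web has S = 14 species and L = 28 feeding links.
C = L / S² = 28 / 196 = 0.1429 ≈ 0.14.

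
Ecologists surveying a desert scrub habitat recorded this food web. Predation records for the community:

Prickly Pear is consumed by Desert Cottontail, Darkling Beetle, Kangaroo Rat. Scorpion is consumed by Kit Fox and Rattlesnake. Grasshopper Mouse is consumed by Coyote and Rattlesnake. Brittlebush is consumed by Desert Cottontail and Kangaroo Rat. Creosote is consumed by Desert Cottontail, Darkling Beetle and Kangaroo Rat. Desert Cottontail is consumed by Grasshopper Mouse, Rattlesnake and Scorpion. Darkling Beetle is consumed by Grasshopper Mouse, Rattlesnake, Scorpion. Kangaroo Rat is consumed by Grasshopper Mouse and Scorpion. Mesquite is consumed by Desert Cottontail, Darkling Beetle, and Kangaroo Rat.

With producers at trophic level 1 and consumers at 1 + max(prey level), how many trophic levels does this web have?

4

Producers (level 1): Mesquite, Prickly Pear, Creosote, Brittlebush.
Mesquite → Desert Cottontail → Grasshopper Mouse → Coyote gives Coyote level 4.
No species has a prey at level 4, so no species reaches level 5.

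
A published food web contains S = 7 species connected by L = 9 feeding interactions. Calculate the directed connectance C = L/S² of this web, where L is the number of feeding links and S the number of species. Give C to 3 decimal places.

C = 0.184

The web has S = 7 species and L = 9 feeding links.
C = L / S² = 9 / 49 = 0.1837 ≈ 0.184.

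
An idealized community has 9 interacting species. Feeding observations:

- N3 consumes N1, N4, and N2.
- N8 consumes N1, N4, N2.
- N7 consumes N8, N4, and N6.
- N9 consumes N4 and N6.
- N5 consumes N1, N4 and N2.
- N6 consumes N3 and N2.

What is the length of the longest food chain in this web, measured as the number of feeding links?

One longest chain: N4 → N3 → N6 → N9.
It has 4 species and 3 links.

3 links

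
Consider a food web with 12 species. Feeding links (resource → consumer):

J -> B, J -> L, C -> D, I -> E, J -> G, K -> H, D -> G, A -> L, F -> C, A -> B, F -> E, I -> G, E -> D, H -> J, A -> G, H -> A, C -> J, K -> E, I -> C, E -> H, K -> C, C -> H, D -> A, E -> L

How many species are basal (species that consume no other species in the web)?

Basal species (no prey listed): K, F, I.
Count: 3.

3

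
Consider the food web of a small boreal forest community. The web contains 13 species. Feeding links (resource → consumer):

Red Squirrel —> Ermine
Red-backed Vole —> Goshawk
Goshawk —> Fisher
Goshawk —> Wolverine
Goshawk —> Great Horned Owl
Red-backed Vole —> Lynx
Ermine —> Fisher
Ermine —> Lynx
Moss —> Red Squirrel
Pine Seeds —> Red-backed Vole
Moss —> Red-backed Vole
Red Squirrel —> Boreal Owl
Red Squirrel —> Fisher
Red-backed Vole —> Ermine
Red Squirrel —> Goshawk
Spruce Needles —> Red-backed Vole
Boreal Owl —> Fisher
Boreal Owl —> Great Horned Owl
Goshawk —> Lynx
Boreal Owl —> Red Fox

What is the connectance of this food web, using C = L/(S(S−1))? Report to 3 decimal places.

C = 0.128

The web has S = 13 species and L = 20 feeding links.
C = L / (S(S−1)) = 20 / 156 = 0.1282 ≈ 0.128.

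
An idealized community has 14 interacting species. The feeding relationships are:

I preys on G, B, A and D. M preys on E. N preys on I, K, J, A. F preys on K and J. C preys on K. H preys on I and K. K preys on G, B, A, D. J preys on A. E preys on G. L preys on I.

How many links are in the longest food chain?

2 links

One longest chain: A → K → C.
It has 3 species and 2 links.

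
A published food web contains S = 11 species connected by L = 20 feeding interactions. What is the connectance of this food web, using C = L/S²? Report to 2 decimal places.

The web has S = 11 species and L = 20 feeding links.
C = L / S² = 20 / 121 = 0.1653 ≈ 0.17.

C = 0.17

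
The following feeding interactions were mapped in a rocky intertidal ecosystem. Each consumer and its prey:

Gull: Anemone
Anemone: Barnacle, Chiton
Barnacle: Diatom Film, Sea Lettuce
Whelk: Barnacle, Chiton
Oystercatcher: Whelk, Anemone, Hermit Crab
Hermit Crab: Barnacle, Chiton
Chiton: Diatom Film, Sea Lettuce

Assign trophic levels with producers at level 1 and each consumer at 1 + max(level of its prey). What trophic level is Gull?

Diatom Film is a producer → level 1.
Barnacle eats Diatom Film (level 1); other prey at levels: Sea Lettuce 1 → level 2.
Anemone eats Barnacle (level 2); other prey at levels: Chiton 2 → level 3.
Gull eats Anemone → level 4.

Trophic level 4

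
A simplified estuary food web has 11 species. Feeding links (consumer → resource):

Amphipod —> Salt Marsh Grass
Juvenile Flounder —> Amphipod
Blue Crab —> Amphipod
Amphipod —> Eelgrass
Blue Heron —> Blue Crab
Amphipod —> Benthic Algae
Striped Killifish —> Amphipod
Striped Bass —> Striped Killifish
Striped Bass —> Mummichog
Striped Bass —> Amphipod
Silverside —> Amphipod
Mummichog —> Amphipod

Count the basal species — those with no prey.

Basal species (no prey listed): Salt Marsh Grass, Benthic Algae, Eelgrass.
Count: 3.

3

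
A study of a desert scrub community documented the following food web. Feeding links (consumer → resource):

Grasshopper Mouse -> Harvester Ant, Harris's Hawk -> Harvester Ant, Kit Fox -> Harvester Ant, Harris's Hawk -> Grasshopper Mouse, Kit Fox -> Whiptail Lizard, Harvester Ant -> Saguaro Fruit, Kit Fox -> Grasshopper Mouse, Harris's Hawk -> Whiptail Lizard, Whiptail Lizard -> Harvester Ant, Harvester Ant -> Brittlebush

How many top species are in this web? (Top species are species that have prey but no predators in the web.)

Top species (has prey, but nothing eats it): Harris's Hawk, Kit Fox.
Count: 2.

2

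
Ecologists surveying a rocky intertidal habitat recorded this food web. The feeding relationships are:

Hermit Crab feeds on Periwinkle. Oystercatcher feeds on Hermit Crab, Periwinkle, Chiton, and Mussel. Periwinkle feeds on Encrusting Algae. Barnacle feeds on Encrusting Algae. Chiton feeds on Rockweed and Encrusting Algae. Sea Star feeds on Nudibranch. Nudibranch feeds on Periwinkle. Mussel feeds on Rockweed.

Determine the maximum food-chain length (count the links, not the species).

3 links

One longest chain: Encrusting Algae → Periwinkle → Hermit Crab → Oystercatcher.
It has 4 species and 3 links.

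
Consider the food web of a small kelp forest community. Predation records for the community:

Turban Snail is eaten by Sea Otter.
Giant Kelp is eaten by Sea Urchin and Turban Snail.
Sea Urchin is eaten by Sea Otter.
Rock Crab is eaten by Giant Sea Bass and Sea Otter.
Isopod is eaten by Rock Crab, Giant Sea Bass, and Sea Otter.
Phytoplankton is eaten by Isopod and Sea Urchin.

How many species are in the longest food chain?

4 species

One longest chain: Phytoplankton → Isopod → Rock Crab → Sea Otter.
It has 4 species and 3 links.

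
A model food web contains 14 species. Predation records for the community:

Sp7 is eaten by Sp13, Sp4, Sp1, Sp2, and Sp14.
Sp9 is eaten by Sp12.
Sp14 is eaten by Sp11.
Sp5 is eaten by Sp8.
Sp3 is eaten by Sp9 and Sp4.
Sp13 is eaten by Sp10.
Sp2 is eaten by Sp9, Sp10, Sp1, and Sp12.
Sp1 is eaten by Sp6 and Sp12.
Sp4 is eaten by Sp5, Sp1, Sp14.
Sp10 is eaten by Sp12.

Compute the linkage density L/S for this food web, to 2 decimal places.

L/S = 1.50

There are L = 21 links among S = 14 species.
L/S = 21/14 = 1.5000 ≈ 1.50.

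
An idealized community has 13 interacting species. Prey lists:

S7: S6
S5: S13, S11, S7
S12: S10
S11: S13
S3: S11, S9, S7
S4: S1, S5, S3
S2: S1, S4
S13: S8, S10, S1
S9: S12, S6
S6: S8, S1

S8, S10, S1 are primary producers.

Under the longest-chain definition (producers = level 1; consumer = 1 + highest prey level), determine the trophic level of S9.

S10 is a producer → level 1.
S12 eats S10 → level 2.
S9 eats S12 (level 2); other prey at levels: S6 2 → level 3.

Trophic level 3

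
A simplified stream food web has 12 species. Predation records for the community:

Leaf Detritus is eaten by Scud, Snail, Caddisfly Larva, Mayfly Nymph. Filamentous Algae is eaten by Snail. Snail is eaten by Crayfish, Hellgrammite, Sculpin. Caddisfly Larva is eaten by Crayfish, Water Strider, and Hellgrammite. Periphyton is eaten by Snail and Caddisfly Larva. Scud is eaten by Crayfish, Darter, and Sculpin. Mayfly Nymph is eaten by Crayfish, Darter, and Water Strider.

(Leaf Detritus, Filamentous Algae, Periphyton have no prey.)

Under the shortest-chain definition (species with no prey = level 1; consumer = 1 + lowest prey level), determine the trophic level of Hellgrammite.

Leaf Detritus has no prey (basal) → level 1.
Caddisfly Larva eats Leaf Detritus → level 2.
Hellgrammite eats Caddisfly Larva → level 3.
No prey of Hellgrammite is below level 2, so 3 is the minimum.

Trophic level 3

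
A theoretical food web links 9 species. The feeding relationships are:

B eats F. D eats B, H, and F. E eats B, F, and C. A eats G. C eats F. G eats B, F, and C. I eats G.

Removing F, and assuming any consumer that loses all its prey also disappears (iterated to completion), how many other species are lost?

6

Remove F.
Round 1: B (all prey gone), C (all prey gone) → extinct.
Round 2: G (all prey gone), E (all prey gone) → extinct.
Round 3: I (all prey gone), A (all prey gone) → extinct.
No further losses. Total secondary extinctions: 6.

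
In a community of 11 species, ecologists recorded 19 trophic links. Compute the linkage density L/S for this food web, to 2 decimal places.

There are L = 19 links among S = 11 species.
L/S = 19/11 = 1.7273 ≈ 1.73.

L/S = 1.73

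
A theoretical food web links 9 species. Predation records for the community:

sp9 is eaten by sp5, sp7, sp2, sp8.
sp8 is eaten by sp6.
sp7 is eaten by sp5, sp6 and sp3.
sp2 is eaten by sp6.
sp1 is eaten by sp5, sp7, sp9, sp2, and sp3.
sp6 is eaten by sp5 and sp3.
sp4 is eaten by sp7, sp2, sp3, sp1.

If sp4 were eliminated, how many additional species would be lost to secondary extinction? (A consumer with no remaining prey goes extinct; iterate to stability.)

Remove sp4.
Round 1: sp1 (all prey gone) → extinct.
Round 2: sp9 (all prey gone) → extinct.
Round 3: sp8 (all prey gone), sp7 (all prey gone), sp2 (all prey gone) → extinct.
Round 4: sp6 (all prey gone) → extinct.
Round 5: sp5 (all prey gone), sp3 (all prey gone) → extinct.
No further losses. Total secondary extinctions: 8.

8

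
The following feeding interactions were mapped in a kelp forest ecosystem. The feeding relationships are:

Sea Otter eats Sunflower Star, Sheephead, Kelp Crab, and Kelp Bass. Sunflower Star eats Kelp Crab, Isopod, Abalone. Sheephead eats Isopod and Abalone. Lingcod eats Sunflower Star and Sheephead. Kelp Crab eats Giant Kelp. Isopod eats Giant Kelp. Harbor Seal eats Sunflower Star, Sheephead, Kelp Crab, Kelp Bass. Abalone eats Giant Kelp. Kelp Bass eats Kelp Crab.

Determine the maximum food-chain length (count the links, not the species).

3 links

One longest chain: Giant Kelp → Kelp Crab → Kelp Bass → Sea Otter.
It has 4 species and 3 links.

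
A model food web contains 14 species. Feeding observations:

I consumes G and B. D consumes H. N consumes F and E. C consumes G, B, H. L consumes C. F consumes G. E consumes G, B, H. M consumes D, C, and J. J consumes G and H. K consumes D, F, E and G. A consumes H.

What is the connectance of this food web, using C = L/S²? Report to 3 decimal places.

C = 0.117

The web has S = 14 species and L = 23 feeding links.
C = L / S² = 23 / 196 = 0.1173 ≈ 0.117.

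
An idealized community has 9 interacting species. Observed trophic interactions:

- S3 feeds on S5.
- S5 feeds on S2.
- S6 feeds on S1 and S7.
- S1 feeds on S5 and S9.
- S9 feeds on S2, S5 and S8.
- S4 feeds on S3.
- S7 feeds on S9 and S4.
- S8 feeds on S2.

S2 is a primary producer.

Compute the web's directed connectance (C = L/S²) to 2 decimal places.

The web has S = 9 species and L = 13 feeding links.
C = L / S² = 13 / 81 = 0.1605 ≈ 0.16.

C = 0.16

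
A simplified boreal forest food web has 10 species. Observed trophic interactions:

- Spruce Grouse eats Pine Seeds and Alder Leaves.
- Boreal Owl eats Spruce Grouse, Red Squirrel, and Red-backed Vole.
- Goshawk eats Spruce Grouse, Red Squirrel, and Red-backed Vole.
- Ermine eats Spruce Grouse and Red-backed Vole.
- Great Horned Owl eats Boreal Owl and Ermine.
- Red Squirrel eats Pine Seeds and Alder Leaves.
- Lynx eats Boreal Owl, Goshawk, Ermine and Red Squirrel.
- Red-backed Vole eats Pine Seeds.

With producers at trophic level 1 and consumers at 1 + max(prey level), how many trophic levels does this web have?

4

Producers (level 1): Alder Leaves, Pine Seeds.
Alder Leaves → Red Squirrel → Boreal Owl → Lynx gives Lynx level 4.
No species has a prey at level 4, so no species reaches level 5.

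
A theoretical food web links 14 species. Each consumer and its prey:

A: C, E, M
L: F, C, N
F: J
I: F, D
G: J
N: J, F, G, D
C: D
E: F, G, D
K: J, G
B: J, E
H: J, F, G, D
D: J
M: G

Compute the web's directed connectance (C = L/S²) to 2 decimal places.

The web has S = 14 species and L = 28 feeding links.
C = L / S² = 28 / 196 = 0.1429 ≈ 0.14.

C = 0.14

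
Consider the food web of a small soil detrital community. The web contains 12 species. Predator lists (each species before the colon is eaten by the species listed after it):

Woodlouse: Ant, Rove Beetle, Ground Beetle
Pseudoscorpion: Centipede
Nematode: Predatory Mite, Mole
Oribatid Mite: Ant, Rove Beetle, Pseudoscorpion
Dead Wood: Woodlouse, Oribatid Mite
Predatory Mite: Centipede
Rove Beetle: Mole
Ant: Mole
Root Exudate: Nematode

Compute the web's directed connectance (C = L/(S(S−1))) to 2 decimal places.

The web has S = 12 species and L = 15 feeding links.
C = L / (S(S−1)) = 15 / 132 = 0.1136 ≈ 0.11.

C = 0.11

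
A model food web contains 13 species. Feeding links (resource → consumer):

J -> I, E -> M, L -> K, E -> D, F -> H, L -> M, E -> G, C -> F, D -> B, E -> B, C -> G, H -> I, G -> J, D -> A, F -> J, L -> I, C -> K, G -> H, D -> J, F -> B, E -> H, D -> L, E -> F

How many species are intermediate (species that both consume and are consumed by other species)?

Intermediate species (has both prey and predators): F, G, D, H, J, L.
Count: 6.

6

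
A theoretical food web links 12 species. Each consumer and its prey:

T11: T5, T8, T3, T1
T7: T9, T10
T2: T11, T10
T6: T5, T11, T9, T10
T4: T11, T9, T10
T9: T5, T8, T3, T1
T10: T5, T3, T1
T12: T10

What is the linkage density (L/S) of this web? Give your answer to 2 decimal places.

L/S = 1.92

There are L = 23 links among S = 12 species.
L/S = 23/12 = 1.9167 ≈ 1.92.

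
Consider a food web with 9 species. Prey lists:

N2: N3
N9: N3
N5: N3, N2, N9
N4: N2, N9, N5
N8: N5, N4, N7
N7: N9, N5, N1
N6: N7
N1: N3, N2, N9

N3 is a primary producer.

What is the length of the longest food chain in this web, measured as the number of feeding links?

One longest chain: N3 → N2 → N5 → N4 → N8.
It has 5 species and 4 links.

4 links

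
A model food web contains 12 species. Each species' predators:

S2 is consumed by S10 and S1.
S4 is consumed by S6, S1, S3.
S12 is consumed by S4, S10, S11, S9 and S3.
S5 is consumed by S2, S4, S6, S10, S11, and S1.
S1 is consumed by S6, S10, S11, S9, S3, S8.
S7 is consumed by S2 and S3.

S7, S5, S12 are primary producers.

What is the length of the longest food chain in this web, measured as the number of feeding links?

3 links

One longest chain: S7 → S2 → S1 → S9.
It has 4 species and 3 links.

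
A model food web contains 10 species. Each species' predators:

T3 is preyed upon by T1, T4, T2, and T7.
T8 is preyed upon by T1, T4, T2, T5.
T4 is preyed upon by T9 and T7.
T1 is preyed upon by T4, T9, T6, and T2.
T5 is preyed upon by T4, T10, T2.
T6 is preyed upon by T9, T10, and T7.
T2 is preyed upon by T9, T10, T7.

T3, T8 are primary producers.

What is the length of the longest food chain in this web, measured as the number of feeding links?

One longest chain: T3 → T1 → T2 → T9.
It has 4 species and 3 links.

3 links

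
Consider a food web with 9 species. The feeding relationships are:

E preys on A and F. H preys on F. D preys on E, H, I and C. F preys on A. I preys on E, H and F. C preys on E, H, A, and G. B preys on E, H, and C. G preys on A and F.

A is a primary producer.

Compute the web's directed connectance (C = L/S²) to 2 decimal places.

C = 0.25

The web has S = 9 species and L = 20 feeding links.
C = L / S² = 20 / 81 = 0.2469 ≈ 0.25.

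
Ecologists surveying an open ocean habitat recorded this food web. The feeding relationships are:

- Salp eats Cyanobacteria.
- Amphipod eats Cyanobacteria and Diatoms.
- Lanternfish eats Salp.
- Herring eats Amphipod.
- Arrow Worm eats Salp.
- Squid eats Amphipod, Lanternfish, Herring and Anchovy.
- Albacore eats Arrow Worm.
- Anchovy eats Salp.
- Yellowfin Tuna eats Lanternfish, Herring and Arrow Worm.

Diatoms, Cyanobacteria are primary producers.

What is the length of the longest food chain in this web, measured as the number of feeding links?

3 links

One longest chain: Diatoms → Amphipod → Herring → Squid.
It has 4 species and 3 links.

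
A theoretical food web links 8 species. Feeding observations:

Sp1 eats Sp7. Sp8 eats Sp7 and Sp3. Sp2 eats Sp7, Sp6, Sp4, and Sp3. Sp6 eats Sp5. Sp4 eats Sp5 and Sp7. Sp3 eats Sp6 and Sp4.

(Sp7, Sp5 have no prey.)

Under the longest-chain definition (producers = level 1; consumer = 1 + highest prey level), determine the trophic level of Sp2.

Trophic level 4

Sp7 is a producer → level 1.
Sp4 eats Sp7 (level 1); other prey at levels: Sp5 1 → level 2.
Sp3 eats Sp4 (level 2); other prey at levels: Sp6 2 → level 3.
Sp2 eats Sp3 (level 3); other prey at levels: Sp7 1, Sp4 2, Sp6 2 → level 4.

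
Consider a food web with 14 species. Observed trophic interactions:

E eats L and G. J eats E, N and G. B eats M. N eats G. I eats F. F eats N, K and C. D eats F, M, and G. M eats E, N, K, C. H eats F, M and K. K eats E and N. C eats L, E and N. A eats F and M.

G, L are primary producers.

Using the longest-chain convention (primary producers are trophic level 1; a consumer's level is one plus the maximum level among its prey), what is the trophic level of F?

G is a producer → level 1.
N eats G → level 2.
C eats N (level 2); other prey at levels: L 1, E 2 → level 3.
F eats C (level 3); other prey at levels: N 2, K 3 → level 4.

Trophic level 4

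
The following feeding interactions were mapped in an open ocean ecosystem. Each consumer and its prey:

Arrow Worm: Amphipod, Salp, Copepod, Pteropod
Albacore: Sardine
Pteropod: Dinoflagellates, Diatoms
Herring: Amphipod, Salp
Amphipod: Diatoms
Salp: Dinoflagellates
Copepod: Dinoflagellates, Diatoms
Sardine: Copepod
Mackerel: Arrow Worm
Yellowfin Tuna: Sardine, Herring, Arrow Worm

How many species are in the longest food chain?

One longest chain: Dinoflagellates → Copepod → Sardine → Albacore.
It has 4 species and 3 links.

4 species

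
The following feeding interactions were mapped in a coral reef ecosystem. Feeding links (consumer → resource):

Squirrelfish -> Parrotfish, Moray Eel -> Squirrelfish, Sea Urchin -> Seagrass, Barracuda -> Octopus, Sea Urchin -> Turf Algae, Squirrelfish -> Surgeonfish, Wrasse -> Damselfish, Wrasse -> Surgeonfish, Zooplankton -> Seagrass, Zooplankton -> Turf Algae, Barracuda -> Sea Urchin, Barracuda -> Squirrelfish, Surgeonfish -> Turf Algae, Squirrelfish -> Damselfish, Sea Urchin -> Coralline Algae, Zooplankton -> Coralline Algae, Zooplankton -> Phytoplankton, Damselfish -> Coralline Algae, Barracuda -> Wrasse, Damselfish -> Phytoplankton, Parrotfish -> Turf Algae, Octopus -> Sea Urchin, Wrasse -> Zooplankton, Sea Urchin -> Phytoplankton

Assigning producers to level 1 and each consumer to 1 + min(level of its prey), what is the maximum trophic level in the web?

4

Producers (level 1): Phytoplankton, Seagrass, Coralline Algae, Turf Algae.
Following each consumer down to its lowest-level prey: Turf Algae → Surgeonfish → Squirrelfish → Moray Eel (levels 1 through 4).
All prey of Moray Eel (Squirrelfish 3) are at level 3 or above, so Moray Eel is at level 1 + 3 = 4.
Every consumer has at least one prey at level 3 or below, so none exceeds level 4.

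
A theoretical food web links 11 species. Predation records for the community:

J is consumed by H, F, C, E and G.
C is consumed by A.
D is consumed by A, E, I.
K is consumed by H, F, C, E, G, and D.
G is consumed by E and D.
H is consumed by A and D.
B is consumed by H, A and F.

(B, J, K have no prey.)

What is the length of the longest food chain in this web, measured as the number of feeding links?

One longest chain: B → H → D → A.
It has 4 species and 3 links.

3 links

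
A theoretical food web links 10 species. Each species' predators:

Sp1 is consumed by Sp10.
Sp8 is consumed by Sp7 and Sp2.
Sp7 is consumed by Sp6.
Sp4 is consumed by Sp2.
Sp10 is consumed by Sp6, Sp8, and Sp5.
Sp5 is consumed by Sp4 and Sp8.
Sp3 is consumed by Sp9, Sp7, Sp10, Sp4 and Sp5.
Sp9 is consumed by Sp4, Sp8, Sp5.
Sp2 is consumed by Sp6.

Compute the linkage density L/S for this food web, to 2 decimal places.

L/S = 1.90

There are L = 19 links among S = 10 species.
L/S = 19/10 = 1.9000 ≈ 1.90.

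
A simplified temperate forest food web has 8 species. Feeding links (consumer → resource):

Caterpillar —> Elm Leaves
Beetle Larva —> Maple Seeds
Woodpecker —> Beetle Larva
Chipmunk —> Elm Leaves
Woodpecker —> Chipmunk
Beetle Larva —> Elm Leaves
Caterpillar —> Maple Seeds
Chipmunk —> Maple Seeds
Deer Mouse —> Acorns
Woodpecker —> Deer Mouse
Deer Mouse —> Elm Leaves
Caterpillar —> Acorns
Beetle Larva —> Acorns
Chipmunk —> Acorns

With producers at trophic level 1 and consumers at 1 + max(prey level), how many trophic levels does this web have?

3

Producers (level 1): Maple Seeds, Acorns, Elm Leaves.
Maple Seeds → Chipmunk → Woodpecker gives Woodpecker level 3.
No species has a prey at level 3, so no species reaches level 4.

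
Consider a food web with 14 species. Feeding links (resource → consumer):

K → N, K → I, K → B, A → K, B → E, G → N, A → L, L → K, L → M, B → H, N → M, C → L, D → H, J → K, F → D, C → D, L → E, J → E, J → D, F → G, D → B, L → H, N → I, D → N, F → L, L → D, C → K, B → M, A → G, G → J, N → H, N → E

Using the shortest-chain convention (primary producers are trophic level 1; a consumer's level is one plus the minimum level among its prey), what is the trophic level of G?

A is a producer → level 1.
G eats A → level 2.

Trophic level 2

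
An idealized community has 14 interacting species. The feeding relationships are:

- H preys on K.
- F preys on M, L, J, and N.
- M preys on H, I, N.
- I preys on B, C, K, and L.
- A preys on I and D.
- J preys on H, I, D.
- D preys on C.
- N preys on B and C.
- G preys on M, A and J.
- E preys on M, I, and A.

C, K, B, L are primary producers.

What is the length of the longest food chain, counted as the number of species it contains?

4 species

One longest chain: C → I → A → E.
It has 4 species and 3 links.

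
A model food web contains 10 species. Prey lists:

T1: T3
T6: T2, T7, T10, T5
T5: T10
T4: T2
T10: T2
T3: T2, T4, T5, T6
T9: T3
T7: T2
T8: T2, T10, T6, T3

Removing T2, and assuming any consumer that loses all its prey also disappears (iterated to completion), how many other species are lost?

Remove T2.
Round 1: T4 (all prey gone), T7 (all prey gone), T10 (all prey gone) → extinct.
Round 2: T5 (all prey gone) → extinct.
Round 3: T6 (all prey gone) → extinct.
Round 4: T3 (all prey gone) → extinct.
Round 5: T9 (all prey gone), T8 (all prey gone), T1 (all prey gone) → extinct.
No further losses. Total secondary extinctions: 9.

9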